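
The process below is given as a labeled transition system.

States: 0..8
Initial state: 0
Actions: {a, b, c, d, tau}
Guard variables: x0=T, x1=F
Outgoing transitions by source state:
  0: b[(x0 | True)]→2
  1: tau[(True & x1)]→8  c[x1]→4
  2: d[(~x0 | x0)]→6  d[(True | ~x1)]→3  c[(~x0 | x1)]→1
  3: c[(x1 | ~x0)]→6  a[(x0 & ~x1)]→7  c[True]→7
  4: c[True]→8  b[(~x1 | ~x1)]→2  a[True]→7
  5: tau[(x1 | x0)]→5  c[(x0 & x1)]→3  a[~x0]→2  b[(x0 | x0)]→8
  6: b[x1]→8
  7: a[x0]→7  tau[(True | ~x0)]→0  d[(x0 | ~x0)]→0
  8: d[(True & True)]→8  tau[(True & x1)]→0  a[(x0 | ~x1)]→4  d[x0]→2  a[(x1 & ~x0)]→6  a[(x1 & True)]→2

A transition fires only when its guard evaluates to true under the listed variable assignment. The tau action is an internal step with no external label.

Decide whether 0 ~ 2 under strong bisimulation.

Bisimulation quotient by refinement:
  π0 = {{0,1,2,3,4,5,6,7,8}}
  π1 = {{0},{1,6},{2},{3},{4},{5},{7},{8}}
8 equivalence class(es) (converged in 2)
class of 0: {0}; class of 2: {2}

Answer: NOT BISIMILAR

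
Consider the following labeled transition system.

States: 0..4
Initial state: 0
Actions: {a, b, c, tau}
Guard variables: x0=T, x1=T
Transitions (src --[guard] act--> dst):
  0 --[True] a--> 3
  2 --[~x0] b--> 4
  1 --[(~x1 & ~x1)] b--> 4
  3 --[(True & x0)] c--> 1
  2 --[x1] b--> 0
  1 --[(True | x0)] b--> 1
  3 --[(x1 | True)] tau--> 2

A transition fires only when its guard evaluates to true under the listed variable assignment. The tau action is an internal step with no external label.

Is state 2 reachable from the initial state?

Answer: REACHABLE

Working:
After dropping false guards: 5 live edges.
depth 0: {0}
depth 1: {3}  cumulative {0,3}
depth 2: {1,2}  cumulative {0,1,2,3}
Reach set: {0,1,2,3}
Path to 2: a·tau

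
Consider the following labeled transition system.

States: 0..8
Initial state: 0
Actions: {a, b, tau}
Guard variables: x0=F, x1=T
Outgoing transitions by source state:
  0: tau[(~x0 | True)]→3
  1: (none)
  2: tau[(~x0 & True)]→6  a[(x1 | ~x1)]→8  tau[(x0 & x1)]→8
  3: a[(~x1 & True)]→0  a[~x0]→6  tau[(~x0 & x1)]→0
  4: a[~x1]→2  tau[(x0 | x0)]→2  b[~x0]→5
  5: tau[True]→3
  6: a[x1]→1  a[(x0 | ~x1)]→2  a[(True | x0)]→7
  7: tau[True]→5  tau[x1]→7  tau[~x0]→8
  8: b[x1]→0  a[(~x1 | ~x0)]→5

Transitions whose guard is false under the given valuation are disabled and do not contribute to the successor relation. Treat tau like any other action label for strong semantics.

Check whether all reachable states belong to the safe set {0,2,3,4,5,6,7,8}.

Safe = {0,2,3,4,5,6,7,8}
Reachable = {0,1,3,5,6,7,8}
  0: safe
  1: VIOLATES
  3: safe
  5: safe
  6: safe
  7: safe
  8: safe
reach 1 via tau·a·a — violates

Answer: INVARIANT VIOLATED at state 1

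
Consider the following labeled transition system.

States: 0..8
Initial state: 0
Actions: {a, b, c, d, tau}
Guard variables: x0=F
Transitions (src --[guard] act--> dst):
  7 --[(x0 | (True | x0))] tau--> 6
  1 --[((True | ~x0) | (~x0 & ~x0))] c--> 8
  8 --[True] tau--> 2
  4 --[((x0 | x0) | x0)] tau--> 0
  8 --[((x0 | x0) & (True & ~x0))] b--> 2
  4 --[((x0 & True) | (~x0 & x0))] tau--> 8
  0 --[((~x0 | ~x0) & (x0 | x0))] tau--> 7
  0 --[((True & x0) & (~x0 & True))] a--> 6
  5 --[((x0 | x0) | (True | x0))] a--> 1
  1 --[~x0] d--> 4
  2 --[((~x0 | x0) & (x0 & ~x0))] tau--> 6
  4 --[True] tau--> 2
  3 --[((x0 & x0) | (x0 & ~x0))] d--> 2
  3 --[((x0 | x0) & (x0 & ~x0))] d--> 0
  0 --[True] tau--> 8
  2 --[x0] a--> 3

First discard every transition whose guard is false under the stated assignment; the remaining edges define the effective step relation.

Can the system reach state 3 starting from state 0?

After dropping false guards: 7 live edges.
depth 0: {0}
depth 1: {8}  now seen {0,8}
depth 2: {2}  now seen {0,2,8}
Reach set: {0,2,8}

Answer: UNREACHABLE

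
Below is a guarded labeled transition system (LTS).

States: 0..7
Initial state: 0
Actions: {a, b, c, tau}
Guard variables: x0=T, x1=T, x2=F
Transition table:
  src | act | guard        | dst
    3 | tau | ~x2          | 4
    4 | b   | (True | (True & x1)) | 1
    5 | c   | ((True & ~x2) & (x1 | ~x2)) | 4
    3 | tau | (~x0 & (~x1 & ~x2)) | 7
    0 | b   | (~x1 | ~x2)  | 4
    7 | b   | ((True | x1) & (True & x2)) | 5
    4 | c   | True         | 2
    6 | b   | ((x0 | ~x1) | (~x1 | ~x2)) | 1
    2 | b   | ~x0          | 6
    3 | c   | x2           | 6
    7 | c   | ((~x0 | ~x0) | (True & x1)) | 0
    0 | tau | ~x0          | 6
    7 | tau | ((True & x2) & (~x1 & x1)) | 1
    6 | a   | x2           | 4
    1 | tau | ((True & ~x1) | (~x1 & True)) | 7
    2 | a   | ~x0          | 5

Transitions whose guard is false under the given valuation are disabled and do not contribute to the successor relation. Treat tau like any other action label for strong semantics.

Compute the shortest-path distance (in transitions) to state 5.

Answer: UNREACHABLE

Working:
Layered search for 5:
  Layer 0: {0}
  Layer 1: {4}
  Layer 2: {1,2}
5 never appears.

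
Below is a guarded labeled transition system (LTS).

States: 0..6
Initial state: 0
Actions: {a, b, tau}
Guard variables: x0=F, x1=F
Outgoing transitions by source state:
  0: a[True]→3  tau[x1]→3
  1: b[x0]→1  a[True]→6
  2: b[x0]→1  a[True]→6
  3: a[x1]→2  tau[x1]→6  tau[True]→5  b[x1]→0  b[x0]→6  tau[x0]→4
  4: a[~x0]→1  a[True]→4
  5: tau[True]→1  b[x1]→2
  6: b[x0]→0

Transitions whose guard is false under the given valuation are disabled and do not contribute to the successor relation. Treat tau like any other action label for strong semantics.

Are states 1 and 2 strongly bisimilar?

Compute ~ classes (split until stable):
  π0 = {{0,1,2,3,4,5,6}}
  π1 = {{0,1,2,4},{3,5},{6}}
  π2 = {{0},{1,2},{3},{4},{5},{6}}
stable after 3 split(s): 6 block(s)
1∈{1,2}, 2∈{1,2}

Answer: BISIMILAR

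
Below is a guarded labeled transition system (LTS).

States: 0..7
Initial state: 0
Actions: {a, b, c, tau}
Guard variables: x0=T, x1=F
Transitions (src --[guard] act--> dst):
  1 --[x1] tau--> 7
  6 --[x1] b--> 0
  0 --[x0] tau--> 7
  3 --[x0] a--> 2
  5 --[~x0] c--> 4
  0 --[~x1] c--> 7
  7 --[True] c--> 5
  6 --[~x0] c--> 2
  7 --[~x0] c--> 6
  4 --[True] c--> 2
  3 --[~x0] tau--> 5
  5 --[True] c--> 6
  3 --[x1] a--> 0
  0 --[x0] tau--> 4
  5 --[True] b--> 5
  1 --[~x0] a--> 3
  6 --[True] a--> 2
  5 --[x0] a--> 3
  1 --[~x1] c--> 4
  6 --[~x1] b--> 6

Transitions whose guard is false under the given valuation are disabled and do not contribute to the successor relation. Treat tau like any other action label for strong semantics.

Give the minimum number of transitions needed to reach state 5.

Answer: 2

Analysis:
Layered search for 5:
  depth 0: {0}
  depth 1: {4,7}
  depth 2: {2,5}
depth(5)=2, e.g. c·c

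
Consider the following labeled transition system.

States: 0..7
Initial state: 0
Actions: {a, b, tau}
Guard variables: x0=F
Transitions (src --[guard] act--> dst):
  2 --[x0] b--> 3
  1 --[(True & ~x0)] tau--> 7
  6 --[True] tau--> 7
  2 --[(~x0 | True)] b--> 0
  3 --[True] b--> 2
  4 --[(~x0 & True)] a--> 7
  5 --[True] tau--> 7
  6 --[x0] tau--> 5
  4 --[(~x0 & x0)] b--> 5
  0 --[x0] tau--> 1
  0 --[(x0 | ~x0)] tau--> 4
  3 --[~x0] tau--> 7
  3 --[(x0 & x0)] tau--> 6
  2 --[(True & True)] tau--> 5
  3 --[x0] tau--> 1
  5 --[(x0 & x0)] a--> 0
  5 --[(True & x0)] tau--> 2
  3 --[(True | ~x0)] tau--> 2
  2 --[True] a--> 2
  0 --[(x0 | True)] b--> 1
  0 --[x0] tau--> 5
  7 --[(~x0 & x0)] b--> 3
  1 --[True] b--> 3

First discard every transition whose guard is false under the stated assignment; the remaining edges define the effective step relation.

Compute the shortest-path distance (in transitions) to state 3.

Answer: 2

Analysis:
Layered search for 3:
  depth 0: {0}
  depth 1: {1,4}
  depth 2: {3,7}
first hit 3 at d=2 via b·b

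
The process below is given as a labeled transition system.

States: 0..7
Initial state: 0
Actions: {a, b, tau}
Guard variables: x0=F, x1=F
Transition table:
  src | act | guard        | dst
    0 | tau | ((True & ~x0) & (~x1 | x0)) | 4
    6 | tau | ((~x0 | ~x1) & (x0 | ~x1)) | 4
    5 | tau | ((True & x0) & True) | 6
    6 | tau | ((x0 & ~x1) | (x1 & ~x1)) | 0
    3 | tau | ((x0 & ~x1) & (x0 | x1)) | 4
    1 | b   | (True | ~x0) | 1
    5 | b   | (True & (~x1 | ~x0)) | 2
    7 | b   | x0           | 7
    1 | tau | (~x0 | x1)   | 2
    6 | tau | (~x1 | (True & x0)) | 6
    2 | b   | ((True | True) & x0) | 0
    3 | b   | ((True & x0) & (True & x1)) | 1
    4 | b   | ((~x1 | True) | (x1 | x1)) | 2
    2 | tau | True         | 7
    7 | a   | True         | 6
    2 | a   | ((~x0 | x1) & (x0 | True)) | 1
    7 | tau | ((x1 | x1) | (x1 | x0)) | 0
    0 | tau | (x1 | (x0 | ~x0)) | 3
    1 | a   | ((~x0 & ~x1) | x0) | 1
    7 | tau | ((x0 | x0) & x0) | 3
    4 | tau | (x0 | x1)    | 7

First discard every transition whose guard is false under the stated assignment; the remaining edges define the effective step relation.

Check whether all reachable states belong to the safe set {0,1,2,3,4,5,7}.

Answer: INVARIANT VIOLATED at state 6

Trace:
Allowed set {0,1,2,3,4,5,7}
R = {0,1,2,3,4,6,7}
  0: safe
  1: safe
  2: safe
  3: safe
  4: safe
  6: outside
  7: safe
witness against invariant: tau·b·tau·a → 6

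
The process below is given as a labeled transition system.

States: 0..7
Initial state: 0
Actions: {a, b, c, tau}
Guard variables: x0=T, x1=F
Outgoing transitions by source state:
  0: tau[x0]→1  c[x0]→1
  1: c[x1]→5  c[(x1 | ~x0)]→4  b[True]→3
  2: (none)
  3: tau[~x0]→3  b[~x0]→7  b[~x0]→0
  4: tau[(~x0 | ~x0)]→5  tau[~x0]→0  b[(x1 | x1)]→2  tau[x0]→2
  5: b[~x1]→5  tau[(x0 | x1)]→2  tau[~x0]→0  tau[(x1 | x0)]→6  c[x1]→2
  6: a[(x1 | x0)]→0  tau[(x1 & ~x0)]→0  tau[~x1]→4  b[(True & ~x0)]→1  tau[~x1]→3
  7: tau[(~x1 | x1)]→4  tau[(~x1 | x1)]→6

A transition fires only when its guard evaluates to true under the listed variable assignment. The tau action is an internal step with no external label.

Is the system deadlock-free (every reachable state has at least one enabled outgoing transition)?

Reach set: {0,1,3}
  0: c→1  tau→1  [deg 2]
  1: b→3  [deg 1]
  3: ∅  [deadlock]
witness 3: tau·b

Answer: DEADLOCK at state 3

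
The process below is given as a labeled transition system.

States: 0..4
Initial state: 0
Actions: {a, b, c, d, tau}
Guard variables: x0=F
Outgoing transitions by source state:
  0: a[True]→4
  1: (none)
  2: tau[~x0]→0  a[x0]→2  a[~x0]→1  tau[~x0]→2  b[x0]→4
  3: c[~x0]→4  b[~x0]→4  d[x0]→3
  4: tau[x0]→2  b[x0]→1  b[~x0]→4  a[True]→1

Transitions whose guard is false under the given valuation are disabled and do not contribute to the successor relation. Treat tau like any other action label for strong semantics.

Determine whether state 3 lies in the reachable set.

8 transition(s) survive guard evaluation.
depth 0: {0}
depth 1: {4}  total {0,4}
depth 2: {1}  total {0,1,4}
Reachable = {0,1,4}

Answer: UNREACHABLE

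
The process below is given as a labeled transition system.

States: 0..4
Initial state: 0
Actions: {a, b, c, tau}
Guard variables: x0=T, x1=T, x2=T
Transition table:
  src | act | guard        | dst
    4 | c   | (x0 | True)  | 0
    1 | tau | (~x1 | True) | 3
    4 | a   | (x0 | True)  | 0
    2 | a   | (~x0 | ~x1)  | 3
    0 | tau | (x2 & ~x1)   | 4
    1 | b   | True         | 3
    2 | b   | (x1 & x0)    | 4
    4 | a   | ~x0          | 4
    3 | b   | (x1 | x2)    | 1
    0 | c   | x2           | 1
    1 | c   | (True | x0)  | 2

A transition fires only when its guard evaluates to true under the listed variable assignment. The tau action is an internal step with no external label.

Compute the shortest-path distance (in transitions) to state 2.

Answer: 2

Working:
Layered search for 2:
  L0 = {0}
  L1 = {1}
  L2 = {2,3}
depth(2)=2, e.g. c·c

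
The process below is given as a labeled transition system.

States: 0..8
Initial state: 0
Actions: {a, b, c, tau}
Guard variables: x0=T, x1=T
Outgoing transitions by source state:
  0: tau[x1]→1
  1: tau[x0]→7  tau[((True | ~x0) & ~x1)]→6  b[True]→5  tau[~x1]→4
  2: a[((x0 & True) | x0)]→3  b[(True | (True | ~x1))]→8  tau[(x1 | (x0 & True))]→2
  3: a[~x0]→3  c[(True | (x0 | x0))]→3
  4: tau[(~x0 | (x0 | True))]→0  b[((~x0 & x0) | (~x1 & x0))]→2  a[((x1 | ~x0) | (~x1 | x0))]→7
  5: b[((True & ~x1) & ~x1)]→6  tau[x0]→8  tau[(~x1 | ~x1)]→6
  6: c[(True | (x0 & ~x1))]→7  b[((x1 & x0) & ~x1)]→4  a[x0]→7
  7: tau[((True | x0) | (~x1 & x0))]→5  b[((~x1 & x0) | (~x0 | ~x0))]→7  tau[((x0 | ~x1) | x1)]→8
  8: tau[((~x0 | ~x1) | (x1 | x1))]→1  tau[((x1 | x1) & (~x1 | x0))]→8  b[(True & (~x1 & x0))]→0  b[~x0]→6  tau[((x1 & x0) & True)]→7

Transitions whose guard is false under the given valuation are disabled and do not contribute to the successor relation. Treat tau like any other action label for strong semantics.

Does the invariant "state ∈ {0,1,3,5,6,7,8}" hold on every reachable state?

Inv-set: {0,1,3,5,6,7,8}
Reachable = {0,1,5,7,8}
  0: ✓
  1: ✓
  5: ✓
  7: ✓
  8: ✓

Answer: INVARIANT HOLDS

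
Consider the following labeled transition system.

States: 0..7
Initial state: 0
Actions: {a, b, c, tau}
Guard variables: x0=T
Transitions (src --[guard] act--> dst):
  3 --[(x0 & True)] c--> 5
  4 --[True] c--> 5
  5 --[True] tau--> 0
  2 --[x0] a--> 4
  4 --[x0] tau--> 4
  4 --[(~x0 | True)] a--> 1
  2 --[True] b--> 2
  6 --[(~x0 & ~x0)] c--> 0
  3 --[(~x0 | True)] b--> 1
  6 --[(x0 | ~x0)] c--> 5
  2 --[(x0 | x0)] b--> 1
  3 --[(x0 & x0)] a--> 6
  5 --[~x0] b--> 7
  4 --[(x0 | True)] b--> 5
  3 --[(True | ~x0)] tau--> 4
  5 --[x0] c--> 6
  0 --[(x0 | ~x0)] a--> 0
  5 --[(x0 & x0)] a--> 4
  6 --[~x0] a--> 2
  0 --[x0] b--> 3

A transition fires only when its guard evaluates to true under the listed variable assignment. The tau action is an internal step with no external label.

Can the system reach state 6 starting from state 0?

17 transition(s) survive guard evaluation.
Layer 0: {0}
Layer 1: {3}  cumulative {0,3}
Layer 2: {1,4,5,6}  cumulative {0,1,3,4,5,6}
Reach set: {0,1,3,4,5,6}
Path to 6: b·a

Answer: REACHABLE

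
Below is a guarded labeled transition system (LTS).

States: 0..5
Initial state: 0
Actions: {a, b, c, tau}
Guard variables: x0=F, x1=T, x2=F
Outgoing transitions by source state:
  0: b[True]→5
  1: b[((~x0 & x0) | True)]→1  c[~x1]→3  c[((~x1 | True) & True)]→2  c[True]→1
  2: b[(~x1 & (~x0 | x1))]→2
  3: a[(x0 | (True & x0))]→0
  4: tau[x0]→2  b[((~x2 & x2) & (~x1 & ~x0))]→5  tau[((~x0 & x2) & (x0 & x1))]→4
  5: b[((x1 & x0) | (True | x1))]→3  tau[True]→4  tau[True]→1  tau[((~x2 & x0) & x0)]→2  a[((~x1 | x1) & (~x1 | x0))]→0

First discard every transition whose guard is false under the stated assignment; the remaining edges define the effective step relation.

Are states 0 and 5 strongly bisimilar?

Refine partition for ~:
  round 0: {{0,1,2,3,4,5}}
  round 1: {{0},{1},{2,3,4},{5}}
stable after 2 split(s): 4 block(s)
class of 0: {0}; class of 5: {5}

Answer: NOT BISIMILAR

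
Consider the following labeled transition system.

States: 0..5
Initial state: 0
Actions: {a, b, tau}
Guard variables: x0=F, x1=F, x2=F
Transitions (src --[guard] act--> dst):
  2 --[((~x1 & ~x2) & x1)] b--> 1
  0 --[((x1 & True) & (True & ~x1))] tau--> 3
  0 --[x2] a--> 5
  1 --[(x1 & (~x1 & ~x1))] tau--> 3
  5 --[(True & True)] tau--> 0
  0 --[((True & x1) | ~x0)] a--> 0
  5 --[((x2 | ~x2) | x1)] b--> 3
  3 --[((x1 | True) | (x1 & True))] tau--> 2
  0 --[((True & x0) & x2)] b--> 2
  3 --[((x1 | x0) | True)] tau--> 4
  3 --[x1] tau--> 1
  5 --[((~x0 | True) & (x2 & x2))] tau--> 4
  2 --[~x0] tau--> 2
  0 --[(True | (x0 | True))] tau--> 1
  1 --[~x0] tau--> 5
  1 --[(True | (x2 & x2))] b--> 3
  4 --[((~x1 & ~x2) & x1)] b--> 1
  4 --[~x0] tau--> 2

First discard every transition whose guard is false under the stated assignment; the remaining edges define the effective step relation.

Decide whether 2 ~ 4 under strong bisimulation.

Compute ~ classes (split until stable):
  π0 = {{0,1,2,3,4,5}}
  π1 = {{0},{1,5},{2,3,4}}
  π2 = {{0},{1},{2,3,4},{5}}
Fixed point at round 3; 4 class(es).
class of 2: {2,3,4}; class of 4: {2,3,4}

Answer: BISIMILAR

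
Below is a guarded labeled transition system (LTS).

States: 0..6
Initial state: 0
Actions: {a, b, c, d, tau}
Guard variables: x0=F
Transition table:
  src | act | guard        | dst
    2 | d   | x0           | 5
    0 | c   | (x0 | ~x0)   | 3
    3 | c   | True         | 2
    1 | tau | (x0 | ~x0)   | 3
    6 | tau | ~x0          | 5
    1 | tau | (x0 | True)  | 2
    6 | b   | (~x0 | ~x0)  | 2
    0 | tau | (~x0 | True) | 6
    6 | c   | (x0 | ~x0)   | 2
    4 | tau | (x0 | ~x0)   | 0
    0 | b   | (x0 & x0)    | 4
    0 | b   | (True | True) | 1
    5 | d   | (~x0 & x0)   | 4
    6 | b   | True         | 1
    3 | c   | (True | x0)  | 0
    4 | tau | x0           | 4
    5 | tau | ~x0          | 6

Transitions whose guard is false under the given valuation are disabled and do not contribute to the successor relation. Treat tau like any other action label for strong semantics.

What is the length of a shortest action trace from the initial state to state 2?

Answer: 2

Trace:
Breadth-first toward 2:
  Layer 0: {0}
  Layer 1: {1,3,6}
  Layer 2: {2,5}
2 enters at depth 2; path b·tau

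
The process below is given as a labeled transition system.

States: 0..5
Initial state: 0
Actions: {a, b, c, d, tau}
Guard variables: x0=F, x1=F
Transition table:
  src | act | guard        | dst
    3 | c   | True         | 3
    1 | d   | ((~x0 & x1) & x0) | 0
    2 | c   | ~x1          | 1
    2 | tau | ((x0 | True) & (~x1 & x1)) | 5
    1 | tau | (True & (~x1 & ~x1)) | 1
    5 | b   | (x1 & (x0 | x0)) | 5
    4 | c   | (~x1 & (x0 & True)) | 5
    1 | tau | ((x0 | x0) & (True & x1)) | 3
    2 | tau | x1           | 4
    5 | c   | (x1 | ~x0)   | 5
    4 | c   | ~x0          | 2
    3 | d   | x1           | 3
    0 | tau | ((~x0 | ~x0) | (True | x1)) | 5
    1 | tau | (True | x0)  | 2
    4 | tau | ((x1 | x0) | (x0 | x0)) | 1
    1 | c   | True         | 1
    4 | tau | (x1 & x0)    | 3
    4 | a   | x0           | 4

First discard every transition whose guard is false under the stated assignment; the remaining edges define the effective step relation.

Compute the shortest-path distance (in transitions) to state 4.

Answer: UNREACHABLE

Analysis:
BFS to 4:
  depth 0: {0}
  depth 1: {5}
4 never appears.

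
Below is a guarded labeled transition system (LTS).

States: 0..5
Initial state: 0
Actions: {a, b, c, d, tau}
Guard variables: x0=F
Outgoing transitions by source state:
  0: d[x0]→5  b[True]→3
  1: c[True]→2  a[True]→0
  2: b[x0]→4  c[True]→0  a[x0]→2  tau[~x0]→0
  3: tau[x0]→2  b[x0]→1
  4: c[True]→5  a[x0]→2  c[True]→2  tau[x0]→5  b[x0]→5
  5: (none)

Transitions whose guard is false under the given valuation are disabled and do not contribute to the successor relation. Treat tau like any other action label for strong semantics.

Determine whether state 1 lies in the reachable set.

Answer: UNREACHABLE

Working:
After dropping false guards: 7 live edges.
depth 0: {0}
depth 1: {3}  total {0,3}
Reachable = {0,3}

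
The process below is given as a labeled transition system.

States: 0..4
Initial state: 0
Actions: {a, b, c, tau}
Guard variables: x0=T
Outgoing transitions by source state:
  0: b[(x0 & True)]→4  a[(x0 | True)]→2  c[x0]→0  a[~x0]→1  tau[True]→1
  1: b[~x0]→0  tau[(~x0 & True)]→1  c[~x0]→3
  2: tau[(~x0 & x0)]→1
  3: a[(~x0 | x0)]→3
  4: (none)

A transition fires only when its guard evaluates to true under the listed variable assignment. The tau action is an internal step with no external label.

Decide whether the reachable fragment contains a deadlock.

Answer: DEADLOCK at state 1

Analysis:
R = {0,1,2,4}
  0: a→2  b→4  c→0  tau→1  [4 exit(s)]
  1: ∅  [STUCK]
  2: ∅  [STUCK]
  4: ∅  [STUCK]
Path to 1: tau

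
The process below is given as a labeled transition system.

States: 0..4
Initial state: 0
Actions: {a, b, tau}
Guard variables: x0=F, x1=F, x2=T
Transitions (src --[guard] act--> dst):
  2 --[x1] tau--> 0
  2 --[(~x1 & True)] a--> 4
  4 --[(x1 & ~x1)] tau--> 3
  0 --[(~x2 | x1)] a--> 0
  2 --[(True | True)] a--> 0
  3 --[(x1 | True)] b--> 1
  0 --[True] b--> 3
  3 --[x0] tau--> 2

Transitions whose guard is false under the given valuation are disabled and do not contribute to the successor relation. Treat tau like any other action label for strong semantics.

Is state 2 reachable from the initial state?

Guard filter leaves 4 enabled edge(s).
depth 0: {0}
depth 1: {3}  now seen {0,3}
depth 2: {1}  now seen {0,1,3}
R = {0,1,3}

Answer: UNREACHABLE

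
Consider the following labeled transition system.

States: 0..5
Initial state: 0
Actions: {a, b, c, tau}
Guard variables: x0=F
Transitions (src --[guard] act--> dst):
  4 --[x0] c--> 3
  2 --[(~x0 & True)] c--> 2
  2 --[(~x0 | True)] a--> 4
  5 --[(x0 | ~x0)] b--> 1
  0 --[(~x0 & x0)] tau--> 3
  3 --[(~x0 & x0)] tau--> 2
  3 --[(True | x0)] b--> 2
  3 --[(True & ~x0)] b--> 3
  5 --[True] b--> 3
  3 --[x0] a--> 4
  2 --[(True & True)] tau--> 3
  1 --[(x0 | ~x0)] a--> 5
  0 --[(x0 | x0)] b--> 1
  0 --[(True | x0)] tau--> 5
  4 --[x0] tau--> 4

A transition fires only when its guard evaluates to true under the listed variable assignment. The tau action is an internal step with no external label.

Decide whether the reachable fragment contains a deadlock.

Reach set: {0,1,2,3,4,5}
  0: tau→5  [1 exit(s)]
  1: a→5  [1 exit(s)]
  2: a→4  c→2  tau→3  [3 exit(s)]
  3: b→2  b→3  [2 exit(s)]
  4: ∅  [deadlock]
  5: b→1  b→3  [2 exit(s)]
trace reaching 4: tau·b·b·a

Answer: DEADLOCK at state 4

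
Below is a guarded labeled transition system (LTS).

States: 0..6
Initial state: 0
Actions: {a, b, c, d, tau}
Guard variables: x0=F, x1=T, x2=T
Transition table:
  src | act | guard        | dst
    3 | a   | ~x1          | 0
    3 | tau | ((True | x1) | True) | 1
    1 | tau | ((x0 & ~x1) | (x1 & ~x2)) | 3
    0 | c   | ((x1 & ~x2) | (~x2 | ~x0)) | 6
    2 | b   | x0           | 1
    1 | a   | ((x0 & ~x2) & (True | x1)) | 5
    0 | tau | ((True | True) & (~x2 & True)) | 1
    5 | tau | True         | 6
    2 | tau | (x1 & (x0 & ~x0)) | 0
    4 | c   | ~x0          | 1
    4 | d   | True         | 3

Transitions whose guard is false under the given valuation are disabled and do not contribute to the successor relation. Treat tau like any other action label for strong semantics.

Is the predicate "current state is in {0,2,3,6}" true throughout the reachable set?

Inv-set: {0,2,3,6}
Reach set: {0,6}
  0: ok
  6: ok

Answer: INVARIANT HOLDS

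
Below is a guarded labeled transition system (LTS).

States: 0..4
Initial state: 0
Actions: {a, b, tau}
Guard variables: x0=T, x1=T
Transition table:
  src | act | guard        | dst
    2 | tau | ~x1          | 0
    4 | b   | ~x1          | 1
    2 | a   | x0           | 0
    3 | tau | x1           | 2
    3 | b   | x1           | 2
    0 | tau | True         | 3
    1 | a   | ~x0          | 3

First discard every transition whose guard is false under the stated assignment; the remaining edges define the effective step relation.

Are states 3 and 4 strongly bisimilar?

Refine partition for ~:
  P[0] = {{0,1,2,3,4}}
  P[1] = {{0},{1,4},{2},{3}}
Fixed point at round 2; 4 class(es).
3∈{3}, 4∈{1,4}

Answer: NOT BISIMILAR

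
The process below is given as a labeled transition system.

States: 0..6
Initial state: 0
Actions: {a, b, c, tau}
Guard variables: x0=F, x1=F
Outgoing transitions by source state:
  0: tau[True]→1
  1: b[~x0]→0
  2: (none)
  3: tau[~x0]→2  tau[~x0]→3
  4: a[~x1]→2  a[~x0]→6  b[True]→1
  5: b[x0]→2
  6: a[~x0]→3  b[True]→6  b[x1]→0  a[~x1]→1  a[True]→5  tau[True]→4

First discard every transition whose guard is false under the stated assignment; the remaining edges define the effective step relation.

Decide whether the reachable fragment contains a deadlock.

Answer: DEADLOCK-FREE

Analysis:
Reach set: {0,1}
  0: tau→1  [deg 1]
  1: b→0  [deg 1]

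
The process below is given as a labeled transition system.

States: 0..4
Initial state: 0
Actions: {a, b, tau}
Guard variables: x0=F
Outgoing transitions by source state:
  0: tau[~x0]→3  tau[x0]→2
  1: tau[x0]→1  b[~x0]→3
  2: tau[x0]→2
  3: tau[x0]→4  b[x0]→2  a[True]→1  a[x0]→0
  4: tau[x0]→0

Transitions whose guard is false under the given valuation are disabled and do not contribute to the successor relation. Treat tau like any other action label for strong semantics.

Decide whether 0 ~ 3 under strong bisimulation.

Answer: NOT BISIMILAR

Trace:
Bisimulation quotient by refinement:
  π0 = {{0,1,2,3,4}}
  π1 = {{0},{1},{2,4},{3}}
Fixed point at round 2; 4 class(es).
class of 0: {0}; class of 3: {3}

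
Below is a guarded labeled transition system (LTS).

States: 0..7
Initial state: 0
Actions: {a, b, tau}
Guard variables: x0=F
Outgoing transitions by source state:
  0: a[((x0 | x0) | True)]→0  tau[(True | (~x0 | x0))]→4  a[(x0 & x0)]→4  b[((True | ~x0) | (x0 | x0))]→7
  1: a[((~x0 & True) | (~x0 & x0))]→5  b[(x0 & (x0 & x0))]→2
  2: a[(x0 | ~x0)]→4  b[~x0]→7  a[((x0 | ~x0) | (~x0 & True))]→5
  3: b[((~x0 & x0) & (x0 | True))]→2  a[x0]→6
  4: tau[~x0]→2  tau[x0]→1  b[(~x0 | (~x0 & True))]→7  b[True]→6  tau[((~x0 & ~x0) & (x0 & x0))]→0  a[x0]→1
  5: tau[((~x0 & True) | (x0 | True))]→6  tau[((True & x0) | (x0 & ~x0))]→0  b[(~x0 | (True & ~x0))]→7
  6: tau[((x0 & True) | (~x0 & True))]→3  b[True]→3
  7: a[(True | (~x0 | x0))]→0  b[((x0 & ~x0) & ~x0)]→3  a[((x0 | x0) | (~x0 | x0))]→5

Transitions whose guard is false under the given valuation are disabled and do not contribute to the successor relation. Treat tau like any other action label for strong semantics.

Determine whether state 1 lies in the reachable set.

16 transition(s) survive guard evaluation.
L0 = {0}
L1 = {4,7}  total {0,4,7}
L2 = {2,5,6}  total {0,2,4,5,6,7}
L3 = {3}  total {0,2,3,4,5,6,7}
Reach set: {0,2,3,4,5,6,7}

Answer: UNREACHABLE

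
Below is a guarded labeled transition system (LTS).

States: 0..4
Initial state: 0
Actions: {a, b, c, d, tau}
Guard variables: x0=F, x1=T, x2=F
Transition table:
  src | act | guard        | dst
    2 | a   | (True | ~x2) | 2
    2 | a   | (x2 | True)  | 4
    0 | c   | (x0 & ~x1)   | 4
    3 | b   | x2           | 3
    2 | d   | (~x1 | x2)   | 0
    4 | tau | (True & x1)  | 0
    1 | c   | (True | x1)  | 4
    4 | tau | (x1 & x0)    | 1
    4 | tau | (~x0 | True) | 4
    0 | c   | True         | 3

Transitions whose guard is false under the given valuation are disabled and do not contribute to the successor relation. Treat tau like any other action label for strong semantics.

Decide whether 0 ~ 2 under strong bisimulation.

Bisimulation quotient by refinement:
  π0 = {{0,1,2,3,4}}
  π1 = {{0,1},{2},{3},{4}}
  π2 = {{0},{1},{2},{3},{4}}
stable after 3 split(s): 5 block(s)
0∈{0}, 2∈{2}

Answer: NOT BISIMILAR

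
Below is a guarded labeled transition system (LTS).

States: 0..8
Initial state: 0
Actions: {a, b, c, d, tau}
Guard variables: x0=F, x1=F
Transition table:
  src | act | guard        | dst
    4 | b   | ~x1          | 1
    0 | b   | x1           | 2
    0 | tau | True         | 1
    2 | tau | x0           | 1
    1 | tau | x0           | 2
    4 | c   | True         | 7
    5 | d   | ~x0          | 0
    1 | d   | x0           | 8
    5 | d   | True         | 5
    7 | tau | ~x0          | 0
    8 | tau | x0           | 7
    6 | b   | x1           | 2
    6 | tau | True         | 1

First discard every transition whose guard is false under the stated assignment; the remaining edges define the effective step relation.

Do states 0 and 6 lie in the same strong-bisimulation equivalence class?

Answer: BISIMILAR

Working:
Refine partition for ~:
  π0 = {{0,1,2,3,4,5,6,7,8}}
  π1 = {{0,6,7},{1,2,3,8},{4},{5}}
  π2 = {{0,6},{1,2,3,8},{4},{5},{7}}
5 equivalence class(es) (converged in 3)
0∈{0,6}, 6∈{0,6}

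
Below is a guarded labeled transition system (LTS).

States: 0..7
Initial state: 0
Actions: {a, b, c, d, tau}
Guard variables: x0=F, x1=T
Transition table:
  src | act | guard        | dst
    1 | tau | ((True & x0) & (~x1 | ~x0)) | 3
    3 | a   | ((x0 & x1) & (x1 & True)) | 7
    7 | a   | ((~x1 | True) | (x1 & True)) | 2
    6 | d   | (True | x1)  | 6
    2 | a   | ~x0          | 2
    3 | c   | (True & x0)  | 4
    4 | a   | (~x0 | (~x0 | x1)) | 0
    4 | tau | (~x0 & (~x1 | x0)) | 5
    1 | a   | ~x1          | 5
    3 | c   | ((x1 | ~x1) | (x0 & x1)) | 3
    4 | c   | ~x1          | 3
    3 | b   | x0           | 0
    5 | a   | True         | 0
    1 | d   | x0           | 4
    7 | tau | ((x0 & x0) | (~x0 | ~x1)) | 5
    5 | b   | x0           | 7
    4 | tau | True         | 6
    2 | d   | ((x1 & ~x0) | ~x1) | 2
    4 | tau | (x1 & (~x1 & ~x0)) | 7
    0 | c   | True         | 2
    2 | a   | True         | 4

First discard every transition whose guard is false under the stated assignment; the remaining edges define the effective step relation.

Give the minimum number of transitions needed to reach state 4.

BFS to 4:
  depth 0: {0}
  depth 1: {2}
  depth 2: {4}
4 enters at depth 2; path c·a

Answer: 2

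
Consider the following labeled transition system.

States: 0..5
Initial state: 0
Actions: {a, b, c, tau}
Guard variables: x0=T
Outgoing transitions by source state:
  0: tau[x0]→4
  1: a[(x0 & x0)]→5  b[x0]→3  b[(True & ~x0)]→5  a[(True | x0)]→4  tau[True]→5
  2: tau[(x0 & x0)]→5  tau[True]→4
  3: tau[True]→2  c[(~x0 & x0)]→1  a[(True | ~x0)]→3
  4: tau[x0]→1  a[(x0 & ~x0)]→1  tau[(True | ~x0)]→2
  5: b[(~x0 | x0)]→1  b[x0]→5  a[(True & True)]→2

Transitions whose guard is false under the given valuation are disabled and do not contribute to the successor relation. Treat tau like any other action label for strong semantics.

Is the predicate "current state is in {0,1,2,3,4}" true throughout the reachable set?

Answer: INVARIANT VIOLATED at state 5

Trace:
Allowed set {0,1,2,3,4}
R = {0,1,2,3,4,5}
  0: safe
  1: safe
  2: safe
  3: safe
  4: safe
  5: outside
counterexample path to 5: tau·tau·a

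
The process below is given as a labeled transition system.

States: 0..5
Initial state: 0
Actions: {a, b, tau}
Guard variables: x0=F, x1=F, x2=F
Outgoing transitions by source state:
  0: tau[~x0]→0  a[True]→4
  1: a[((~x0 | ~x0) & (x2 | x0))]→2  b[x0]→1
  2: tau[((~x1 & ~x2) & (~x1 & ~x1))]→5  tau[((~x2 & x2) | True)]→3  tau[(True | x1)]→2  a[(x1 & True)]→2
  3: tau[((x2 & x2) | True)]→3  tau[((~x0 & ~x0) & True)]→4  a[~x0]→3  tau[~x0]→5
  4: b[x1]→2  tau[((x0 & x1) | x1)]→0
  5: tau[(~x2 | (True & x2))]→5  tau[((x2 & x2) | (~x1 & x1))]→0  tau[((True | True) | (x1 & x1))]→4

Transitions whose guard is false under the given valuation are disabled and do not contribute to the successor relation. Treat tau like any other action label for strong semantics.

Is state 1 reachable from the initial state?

Answer: UNREACHABLE

Trace:
11 transition(s) survive guard evaluation.
L0 = {0}
L1 = {4}  cumulative {0,4}
R = {0,4}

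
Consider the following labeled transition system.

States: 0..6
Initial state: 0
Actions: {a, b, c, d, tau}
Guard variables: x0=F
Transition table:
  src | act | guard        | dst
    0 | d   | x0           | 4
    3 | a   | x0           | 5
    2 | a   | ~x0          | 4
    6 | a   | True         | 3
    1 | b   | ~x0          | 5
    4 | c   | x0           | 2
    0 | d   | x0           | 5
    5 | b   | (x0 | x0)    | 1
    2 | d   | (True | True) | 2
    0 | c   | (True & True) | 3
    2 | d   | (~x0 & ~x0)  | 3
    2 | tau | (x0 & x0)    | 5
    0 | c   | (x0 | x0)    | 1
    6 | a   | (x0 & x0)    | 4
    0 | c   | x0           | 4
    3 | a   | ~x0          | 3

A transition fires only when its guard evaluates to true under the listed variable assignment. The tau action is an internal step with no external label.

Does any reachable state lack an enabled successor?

Answer: DEADLOCK-FREE

Analysis:
Reach set: {0,3}
  0: c→3  [1 out]
  3: a→3  [1 out]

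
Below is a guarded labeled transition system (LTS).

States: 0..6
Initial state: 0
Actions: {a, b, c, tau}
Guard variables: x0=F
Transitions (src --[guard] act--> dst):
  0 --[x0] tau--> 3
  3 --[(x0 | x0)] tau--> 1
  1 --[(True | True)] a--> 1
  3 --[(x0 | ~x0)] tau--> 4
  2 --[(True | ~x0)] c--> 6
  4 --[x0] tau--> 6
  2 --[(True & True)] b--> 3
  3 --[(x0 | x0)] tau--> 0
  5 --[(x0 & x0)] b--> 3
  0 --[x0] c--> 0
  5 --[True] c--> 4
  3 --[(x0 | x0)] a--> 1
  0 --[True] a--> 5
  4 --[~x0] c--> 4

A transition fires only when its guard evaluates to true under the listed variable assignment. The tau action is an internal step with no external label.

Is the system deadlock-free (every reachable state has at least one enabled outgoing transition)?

Reachable = {0,4,5}
  0: a→5  [deg 1]
  4: c→4  [deg 1]
  5: c→4  [deg 1]

Answer: DEADLOCK-FREE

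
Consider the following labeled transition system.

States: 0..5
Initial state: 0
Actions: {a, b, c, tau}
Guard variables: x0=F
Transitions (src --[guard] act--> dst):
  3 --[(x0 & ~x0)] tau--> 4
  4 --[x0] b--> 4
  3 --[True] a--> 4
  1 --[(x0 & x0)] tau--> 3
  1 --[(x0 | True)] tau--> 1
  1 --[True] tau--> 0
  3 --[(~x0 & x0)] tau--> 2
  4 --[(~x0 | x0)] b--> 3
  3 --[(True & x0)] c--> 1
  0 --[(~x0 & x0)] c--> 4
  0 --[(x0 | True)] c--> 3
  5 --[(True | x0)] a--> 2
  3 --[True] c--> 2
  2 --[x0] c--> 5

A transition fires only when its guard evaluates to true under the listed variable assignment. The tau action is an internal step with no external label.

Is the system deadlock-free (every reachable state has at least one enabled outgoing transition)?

Reachable = {0,2,3,4}
  0: c→3  [1 out]
  2: ∅  [STUCK]
  3: a→4  c→2  [2 out]
  4: b→3  [1 out]
Path to 2: c·c

Answer: DEADLOCK at state 2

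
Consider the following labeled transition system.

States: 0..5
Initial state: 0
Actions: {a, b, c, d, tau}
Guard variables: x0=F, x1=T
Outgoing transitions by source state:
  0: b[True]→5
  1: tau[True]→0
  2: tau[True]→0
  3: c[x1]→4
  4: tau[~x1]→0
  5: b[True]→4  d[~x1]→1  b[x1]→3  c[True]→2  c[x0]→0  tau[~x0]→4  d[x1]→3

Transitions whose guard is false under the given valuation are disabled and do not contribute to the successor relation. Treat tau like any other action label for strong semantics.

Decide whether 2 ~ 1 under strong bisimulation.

Bisimulation quotient by refinement:
  P[0] = {{0,1,2,3,4,5}}
  P[1] = {{0},{1,2},{3},{4},{5}}
Fixed point at round 2; 5 class(es).
class of 2: {1,2}; class of 1: {1,2}

Answer: BISIMILAR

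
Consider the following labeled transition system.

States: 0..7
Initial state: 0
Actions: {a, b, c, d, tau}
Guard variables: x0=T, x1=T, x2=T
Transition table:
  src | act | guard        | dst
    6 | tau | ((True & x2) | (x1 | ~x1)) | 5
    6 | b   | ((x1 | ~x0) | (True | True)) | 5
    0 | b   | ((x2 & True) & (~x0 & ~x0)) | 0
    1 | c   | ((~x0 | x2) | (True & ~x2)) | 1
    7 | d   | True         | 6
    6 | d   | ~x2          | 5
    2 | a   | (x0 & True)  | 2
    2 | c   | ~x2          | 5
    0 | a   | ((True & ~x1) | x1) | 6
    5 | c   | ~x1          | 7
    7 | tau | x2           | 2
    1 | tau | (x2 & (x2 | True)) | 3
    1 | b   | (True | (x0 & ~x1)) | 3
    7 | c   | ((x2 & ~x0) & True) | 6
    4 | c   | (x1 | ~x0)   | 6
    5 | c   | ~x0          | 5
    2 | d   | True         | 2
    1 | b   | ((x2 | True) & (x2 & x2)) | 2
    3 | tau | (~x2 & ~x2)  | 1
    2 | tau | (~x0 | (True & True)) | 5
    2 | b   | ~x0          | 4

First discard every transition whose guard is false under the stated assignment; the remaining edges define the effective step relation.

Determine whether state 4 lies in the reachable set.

Answer: UNREACHABLE

Working:
13 transition(s) survive guard evaluation.
L0 = {0}
L1 = {6}  cumulative {0,6}
L2 = {5}  cumulative {0,5,6}
Reach set: {0,5,6}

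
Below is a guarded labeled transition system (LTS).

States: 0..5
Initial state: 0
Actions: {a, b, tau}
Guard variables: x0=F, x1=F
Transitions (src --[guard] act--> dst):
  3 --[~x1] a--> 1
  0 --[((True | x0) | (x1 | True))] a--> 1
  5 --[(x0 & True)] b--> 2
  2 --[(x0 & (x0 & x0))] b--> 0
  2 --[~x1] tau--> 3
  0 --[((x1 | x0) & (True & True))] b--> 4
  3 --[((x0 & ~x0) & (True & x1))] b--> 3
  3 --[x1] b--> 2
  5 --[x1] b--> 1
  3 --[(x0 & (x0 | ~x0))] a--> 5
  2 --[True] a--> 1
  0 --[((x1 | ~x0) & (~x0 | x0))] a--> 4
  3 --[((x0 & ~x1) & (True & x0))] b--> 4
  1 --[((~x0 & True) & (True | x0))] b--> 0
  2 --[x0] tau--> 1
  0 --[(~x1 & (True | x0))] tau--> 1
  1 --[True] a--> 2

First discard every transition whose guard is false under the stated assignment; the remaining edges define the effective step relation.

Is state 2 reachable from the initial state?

8 transition(s) survive guard evaluation.
depth 0: {0}
depth 1: {1,4}  cumulative {0,1,4}
depth 2: {2}  cumulative {0,1,2,4}
depth 3: {3}  cumulative {0,1,2,3,4}
R = {0,1,2,3,4}
trace reaching 2: a·a

Answer: REACHABLE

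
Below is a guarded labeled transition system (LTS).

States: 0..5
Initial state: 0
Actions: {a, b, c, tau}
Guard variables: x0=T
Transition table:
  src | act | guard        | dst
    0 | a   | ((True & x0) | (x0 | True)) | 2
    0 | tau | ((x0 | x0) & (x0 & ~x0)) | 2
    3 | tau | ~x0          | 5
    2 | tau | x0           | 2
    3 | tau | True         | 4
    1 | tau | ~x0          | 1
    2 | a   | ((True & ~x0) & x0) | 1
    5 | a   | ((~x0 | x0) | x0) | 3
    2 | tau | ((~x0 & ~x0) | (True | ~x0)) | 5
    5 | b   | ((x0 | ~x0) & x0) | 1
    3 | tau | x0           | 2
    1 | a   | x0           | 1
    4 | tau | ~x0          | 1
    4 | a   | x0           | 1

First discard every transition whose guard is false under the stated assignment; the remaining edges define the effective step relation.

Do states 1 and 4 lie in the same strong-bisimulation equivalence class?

Answer: BISIMILAR

Analysis:
Refine partition for ~:
  round 0: {{0,1,2,3,4,5}}
  round 1: {{0,1,4},{2,3},{5}}
  round 2: {{0},{1,4},{2},{3},{5}}
Fixed point at round 3; 5 class(es).
[1]={1,4}  [4]={1,4}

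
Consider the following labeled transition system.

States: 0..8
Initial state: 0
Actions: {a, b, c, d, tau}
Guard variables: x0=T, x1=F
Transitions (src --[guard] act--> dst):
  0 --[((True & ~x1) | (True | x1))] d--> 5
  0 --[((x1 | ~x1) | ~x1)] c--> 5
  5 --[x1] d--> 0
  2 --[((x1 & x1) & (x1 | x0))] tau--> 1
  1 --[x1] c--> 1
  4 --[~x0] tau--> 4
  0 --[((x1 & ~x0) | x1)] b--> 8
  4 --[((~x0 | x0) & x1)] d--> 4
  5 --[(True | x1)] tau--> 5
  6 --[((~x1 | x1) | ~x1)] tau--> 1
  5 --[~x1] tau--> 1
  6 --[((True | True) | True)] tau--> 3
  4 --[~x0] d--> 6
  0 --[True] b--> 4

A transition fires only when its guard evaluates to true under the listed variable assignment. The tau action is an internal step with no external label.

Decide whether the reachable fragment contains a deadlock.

R = {0,1,4,5}
  0: b→4  c→5  d→5  [deg 3]
  1: ∅  [no exit]
  4: ∅  [no exit]
  5: tau→1  tau→5  [deg 2]
trace reaching 1: d·tau

Answer: DEADLOCK at state 1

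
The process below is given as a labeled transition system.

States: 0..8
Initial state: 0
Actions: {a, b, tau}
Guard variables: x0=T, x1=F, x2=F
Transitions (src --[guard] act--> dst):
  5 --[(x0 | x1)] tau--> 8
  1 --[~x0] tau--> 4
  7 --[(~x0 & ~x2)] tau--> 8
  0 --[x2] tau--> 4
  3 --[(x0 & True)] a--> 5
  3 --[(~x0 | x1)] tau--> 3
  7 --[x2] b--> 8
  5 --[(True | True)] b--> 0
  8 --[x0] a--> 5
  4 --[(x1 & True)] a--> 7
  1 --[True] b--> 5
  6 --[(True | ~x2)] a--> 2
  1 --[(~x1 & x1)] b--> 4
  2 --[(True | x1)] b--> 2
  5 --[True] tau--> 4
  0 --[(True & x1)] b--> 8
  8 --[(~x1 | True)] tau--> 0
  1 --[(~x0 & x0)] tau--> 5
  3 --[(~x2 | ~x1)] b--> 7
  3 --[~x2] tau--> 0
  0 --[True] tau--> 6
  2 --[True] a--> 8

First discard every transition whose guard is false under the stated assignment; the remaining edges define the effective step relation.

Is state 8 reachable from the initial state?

13 transition(s) survive guard evaluation.
L0 = {0}
L1 = {6}  cumulative {0,6}
L2 = {2}  cumulative {0,2,6}
L3 = {8}  cumulative {0,2,6,8}
L4 = {5}  cumulative {0,2,5,6,8}
L5 = {4}  cumulative {0,2,4,5,6,8}
R = {0,2,4,5,6,8}
trace reaching 8: tau·a·a

Answer: REACHABLE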